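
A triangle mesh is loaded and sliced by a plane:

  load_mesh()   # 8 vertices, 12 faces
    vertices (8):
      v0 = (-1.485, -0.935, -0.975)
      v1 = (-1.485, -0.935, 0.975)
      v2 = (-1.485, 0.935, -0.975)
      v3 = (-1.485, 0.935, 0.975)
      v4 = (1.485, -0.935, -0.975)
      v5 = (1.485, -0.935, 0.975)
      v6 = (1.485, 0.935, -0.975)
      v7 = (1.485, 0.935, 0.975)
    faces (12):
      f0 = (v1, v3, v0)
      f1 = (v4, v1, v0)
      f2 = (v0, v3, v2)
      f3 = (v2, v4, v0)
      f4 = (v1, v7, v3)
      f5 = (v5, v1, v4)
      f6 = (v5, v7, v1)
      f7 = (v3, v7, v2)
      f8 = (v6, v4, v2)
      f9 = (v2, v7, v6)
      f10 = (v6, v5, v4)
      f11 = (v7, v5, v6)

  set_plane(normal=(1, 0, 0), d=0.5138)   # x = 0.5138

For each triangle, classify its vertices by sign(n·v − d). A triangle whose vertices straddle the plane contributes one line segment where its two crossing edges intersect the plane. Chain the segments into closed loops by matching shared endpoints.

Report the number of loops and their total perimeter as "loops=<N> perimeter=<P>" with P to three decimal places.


loops=1 perimeter=7.640

Straddling triangles (8 of 12):
  (v4,v1,v0) [+--] → (0.5138, -0.935, -0.337343)–(0.5138, -0.935, -0.975)  len=0.6377
  (v2,v4,v0) [-+-] → (0.5138, -0.323504, -0.975)–(0.5138, -0.935, -0.975)  len=0.6115
  (v1,v7,v3) [-+-] → (0.5138, 0.323504, 0.975)–(0.5138, 0.935, 0.975)  len=0.6115
  (v5,v1,v4) [+-+] → (0.5138, -0.935, 0.975)–(0.5138, -0.935, -0.337343)  len=1.3123
  (v5,v7,v1) [++-] → (0.5138, 0.323504, 0.975)–(0.5138, -0.935, 0.975)  len=1.2585
  (v3,v7,v2) [-+-] → (0.5138, 0.935, 0.975)–(0.5138, 0.935, 0.337343)  len=0.6377
  (v6,v4,v2) [++-] → (0.5138, -0.323504, -0.975)–(0.5138, 0.935, -0.975)  len=1.2585
  (v2,v7,v6) [-++] → (0.5138, 0.935, 0.337343)–(0.5138, 0.935, -0.975)  len=1.3123

Chained into 1 loop(s):
  loop 1: 8 segments, perimeter = 7.6400
Total perimeter = 7.640


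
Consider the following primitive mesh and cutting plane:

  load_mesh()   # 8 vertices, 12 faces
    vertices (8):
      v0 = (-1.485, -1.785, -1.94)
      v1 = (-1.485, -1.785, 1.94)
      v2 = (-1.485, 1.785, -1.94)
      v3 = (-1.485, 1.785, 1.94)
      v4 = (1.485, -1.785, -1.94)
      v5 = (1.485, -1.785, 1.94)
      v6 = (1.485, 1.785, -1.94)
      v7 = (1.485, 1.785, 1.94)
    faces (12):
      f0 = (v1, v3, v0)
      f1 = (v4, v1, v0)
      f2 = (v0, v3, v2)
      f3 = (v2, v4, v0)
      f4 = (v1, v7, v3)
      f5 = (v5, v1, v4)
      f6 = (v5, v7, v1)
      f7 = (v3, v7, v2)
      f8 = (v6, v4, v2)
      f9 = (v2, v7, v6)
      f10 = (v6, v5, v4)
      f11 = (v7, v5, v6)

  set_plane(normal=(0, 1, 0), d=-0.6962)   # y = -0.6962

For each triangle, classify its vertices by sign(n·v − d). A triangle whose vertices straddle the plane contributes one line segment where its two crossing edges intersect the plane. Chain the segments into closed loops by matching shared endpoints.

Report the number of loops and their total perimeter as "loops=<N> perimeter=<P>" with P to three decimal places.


loops=1 perimeter=13.700

Straddling triangles (8 of 12):
  (v1,v3,v0) [-+-] → (-1.485, -0.6962, 1.94)–(-1.485, -0.6962, -0.756654)  len=2.6967
  (v0,v3,v2) [-++] → (-1.485, -0.6962, -0.756654)–(-1.485, -0.6962, -1.94)  len=1.1833
  (v2,v4,v0) [+--] → (0.579192, -0.6962, -1.94)–(-1.485, -0.6962, -1.94)  len=2.0642
  (v1,v7,v3) [-++] → (-0.579192, -0.6962, 1.94)–(-1.485, -0.6962, 1.94)  len=0.9058
  (v5,v7,v1) [-+-] → (1.485, -0.6962, 1.94)–(-0.579192, -0.6962, 1.94)  len=2.0642
  (v6,v4,v2) [+-+] → (1.485, -0.6962, -1.94)–(0.579192, -0.6962, -1.94)  len=0.9058
  (v6,v5,v4) [+--] → (1.485, -0.6962, 0.756654)–(1.485, -0.6962, -1.94)  len=2.6967
  (v7,v5,v6) [+-+] → (1.485, -0.6962, 1.94)–(1.485, -0.6962, 0.756654)  len=1.1833

Chained into 1 loop(s):
  loop 1: 8 segments, perimeter = 13.7000
Total perimeter = 13.700


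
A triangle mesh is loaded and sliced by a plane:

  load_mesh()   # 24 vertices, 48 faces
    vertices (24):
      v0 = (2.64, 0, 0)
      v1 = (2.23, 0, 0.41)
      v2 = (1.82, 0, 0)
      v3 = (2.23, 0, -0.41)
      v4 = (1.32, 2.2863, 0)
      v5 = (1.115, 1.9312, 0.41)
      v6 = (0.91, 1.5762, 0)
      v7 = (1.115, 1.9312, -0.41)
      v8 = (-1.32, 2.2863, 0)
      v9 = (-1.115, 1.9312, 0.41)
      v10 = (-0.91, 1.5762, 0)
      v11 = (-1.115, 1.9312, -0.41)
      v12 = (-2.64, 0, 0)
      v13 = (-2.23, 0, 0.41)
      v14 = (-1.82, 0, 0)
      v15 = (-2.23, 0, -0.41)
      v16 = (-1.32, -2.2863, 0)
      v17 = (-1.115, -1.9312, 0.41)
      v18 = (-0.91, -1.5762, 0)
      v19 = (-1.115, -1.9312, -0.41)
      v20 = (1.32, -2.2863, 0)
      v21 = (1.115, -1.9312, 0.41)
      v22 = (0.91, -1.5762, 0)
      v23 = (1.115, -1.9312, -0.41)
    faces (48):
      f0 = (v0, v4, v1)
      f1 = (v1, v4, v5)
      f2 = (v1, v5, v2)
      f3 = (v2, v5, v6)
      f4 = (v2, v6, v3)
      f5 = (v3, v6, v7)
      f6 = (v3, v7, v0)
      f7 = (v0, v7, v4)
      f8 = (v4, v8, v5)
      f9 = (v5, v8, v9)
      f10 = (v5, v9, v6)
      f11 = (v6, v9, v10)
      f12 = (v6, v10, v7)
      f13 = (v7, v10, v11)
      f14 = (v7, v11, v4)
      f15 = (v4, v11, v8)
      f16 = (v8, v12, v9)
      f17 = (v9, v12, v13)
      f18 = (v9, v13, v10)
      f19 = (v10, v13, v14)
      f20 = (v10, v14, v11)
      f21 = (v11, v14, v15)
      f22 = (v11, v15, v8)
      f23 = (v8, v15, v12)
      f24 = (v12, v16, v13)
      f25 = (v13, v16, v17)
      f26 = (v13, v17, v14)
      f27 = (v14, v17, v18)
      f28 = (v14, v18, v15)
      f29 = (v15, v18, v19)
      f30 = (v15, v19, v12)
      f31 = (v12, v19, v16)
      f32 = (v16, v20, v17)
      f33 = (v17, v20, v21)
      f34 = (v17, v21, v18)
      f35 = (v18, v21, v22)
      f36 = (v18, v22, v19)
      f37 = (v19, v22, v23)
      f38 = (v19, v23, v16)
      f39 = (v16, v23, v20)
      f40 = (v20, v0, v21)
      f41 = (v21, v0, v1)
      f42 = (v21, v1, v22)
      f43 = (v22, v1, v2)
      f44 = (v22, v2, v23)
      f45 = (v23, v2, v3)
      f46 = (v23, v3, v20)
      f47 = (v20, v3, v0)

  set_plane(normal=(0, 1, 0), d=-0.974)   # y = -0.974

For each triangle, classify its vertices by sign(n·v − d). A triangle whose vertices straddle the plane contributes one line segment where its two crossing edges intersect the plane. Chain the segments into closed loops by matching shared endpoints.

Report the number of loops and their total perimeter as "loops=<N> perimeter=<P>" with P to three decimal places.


Straddling triangles (16 of 48):
  (v12,v16,v13) [+-+] → (-2.07766, -0.974, 0)–(-1.84233, -0.974, 0.235334)  len=0.3328
  (v13,v16,v17) [+--] → (-1.84233, -0.974, 0.235334)–(-1.66765, -0.974, 0.41)  len=0.2470
  (v13,v17,v14) [+-+] → (-1.66765, -0.974, 0.41)–(-1.46443, -0.974, 0.206783)  len=0.2874
  (v14,v17,v18) [+--] → (-1.46443, -0.974, 0.206783)–(-1.25767, -0.974, 0)  len=0.2924
  (v14,v18,v15) [+-+] → (-1.25767, -0.974, 0)–(-1.41432, -0.974, -0.156644)  len=0.2215
  (v15,v18,v19) [+--] → (-1.41432, -0.974, -0.156644)–(-1.66765, -0.974, -0.41)  len=0.3583
  (v15,v19,v12) [+-+] → (-1.66765, -0.974, -0.41)–(-1.87087, -0.974, -0.206783)  len=0.2874
  (v12,v19,v16) [+--] → (-1.87087, -0.974, -0.206783)–(-2.07766, -0.974, 0)  len=0.2924
  (v20,v0,v21) [-+-] → (2.07766, -0.974, 0)–(1.87087, -0.974, 0.206783)  len=0.2924
  (v21,v0,v1) [-++] → (1.87087, -0.974, 0.206783)–(1.66765, -0.974, 0.41)  len=0.2874
  (v21,v1,v22) [-+-] → (1.66765, -0.974, 0.41)–(1.41432, -0.974, 0.156644)  len=0.3583
  (v22,v1,v2) [-++] → (1.41432, -0.974, 0.156644)–(1.25767, -0.974, 0)  len=0.2215
  (v22,v2,v23) [-+-] → (1.25767, -0.974, 0)–(1.46443, -0.974, -0.206783)  len=0.2924
  (v23,v2,v3) [-++] → (1.46443, -0.974, -0.206783)–(1.66765, -0.974, -0.41)  len=0.2874
  (v23,v3,v20) [-+-] → (1.66765, -0.974, -0.41)–(1.84233, -0.974, -0.235334)  len=0.2470
  (v20,v3,v0) [-++] → (1.84233, -0.974, -0.235334)–(2.07766, -0.974, 0)  len=0.3328

Chained into 2 loop(s):
  loop 1: 8 segments, perimeter = 2.3193
  loop 2: 8 segments, perimeter = 2.3193
Total perimeter = 4.639

loops=2 perimeter=4.639


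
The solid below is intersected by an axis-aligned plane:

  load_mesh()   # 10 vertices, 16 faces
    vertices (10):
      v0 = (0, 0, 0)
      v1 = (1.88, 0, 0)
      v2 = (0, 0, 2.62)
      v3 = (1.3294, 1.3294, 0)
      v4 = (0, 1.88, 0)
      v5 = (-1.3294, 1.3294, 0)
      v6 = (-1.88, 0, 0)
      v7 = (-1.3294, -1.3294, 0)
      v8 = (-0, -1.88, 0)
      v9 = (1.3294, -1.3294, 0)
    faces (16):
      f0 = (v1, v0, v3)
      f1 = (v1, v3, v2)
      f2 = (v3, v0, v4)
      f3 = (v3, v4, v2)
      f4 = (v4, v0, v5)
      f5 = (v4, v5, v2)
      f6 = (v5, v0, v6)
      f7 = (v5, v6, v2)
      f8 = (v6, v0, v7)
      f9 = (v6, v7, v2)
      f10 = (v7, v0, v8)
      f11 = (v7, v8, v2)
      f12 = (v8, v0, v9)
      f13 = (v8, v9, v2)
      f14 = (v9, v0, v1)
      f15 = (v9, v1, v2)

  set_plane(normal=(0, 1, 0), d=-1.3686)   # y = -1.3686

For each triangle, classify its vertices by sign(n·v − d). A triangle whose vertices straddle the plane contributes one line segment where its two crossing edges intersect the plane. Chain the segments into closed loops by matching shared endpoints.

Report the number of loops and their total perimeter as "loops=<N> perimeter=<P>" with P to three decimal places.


Straddling triangles (4 of 16):
  (v7,v0,v8) [++-] → (0, -1.3686, 0)–(-1.23475, -1.3686, 0)  len=1.2348
  (v7,v8,v2) [+-+] → (-1.23475, -1.3686, 0)–(0, -1.3686, 0.712696)  len=1.4257
  (v8,v0,v9) [-++] → (0, -1.3686, 0)–(1.23475, -1.3686, 0)  len=1.2348
  (v8,v9,v2) [-++] → (1.23475, -1.3686, 0)–(0, -1.3686, 0.712696)  len=1.4257

Chained into 1 loop(s):
  loop 1: 4 segments, perimeter = 5.3209
Total perimeter = 5.321

loops=1 perimeter=5.321


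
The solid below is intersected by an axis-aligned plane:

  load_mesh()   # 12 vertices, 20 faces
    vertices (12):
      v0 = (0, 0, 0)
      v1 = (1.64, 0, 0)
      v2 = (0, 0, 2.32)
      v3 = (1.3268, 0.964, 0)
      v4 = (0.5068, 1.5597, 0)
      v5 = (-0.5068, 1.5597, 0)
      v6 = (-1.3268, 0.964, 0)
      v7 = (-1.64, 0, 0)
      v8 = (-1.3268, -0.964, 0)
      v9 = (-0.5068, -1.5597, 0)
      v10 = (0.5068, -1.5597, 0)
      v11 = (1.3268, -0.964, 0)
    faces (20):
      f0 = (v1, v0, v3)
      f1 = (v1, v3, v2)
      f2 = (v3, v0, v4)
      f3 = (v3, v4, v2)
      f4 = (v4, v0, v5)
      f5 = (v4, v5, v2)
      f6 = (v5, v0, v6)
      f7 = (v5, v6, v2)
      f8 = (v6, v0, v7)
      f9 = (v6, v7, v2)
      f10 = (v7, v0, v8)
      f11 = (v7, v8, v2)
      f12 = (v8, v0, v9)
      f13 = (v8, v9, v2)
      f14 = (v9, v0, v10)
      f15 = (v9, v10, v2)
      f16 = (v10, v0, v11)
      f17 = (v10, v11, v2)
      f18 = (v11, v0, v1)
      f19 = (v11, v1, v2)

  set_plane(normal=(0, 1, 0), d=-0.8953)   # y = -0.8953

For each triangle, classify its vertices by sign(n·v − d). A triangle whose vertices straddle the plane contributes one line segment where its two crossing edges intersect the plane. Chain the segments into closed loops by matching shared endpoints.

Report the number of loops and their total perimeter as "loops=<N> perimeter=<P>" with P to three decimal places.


loops=1 perimeter=6.186

Straddling triangles (10 of 20):
  (v7,v0,v8) [++-] → (-1.23224, -0.8953, 0)–(-1.34912, -0.8953, 0)  len=0.1169
  (v7,v8,v2) [+-+] → (-1.34912, -0.8953, 0)–(-1.23224, -0.8953, 0.165336)  len=0.2025
  (v8,v0,v9) [-+-] → (-1.23224, -0.8953, 0)–(-0.290914, -0.8953, 0)  len=0.9413
  (v8,v9,v2) [--+] → (-0.290914, -0.8953, 0.988272)–(-1.23224, -0.8953, 0.165336)  len=1.2503
  (v9,v0,v10) [-+-] → (-0.290914, -0.8953, 0)–(0.290914, -0.8953, 0)  len=0.5818
  (v9,v10,v2) [--+] → (0.290914, -0.8953, 0.988272)–(-0.290914, -0.8953, 0.988272)  len=0.5818
  (v10,v0,v11) [-+-] → (0.290914, -0.8953, 0)–(1.23224, -0.8953, 0)  len=0.9413
  (v10,v11,v2) [--+] → (1.23224, -0.8953, 0.165336)–(0.290914, -0.8953, 0.988272)  len=1.2503
  (v11,v0,v1) [-++] → (1.23224, -0.8953, 0)–(1.34912, -0.8953, 0)  len=0.1169
  (v11,v1,v2) [-++] → (1.34912, -0.8953, 0)–(1.23224, -0.8953, 0.165336)  len=0.2025

Chained into 1 loop(s):
  loop 1: 10 segments, perimeter = 6.1857
Total perimeter = 6.186


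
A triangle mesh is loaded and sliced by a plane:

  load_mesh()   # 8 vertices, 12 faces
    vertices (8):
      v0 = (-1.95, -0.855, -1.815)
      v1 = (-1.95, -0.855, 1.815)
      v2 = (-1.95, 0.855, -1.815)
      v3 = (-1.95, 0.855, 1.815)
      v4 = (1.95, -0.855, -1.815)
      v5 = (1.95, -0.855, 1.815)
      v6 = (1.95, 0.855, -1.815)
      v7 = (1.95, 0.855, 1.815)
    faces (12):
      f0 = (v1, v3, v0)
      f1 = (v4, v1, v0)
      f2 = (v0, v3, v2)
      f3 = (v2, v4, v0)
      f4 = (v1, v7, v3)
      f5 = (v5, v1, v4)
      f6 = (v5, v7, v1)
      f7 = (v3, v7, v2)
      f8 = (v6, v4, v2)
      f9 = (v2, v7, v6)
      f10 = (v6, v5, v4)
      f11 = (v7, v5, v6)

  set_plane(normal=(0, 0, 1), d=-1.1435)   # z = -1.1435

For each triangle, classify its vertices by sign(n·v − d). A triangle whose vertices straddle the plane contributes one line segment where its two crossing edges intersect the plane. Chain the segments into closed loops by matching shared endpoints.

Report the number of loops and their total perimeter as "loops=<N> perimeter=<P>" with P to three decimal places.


loops=1 perimeter=11.220

Straddling triangles (8 of 12):
  (v1,v3,v0) [++-] → (-1.95, -0.538674, -1.1435)–(-1.95, -0.855, -1.1435)  len=0.3163
  (v4,v1,v0) [-+-] → (1.22855, -0.855, -1.1435)–(-1.95, -0.855, -1.1435)  len=3.1786
  (v0,v3,v2) [-+-] → (-1.95, -0.538674, -1.1435)–(-1.95, 0.855, -1.1435)  len=1.3937
  (v5,v1,v4) [++-] → (1.22855, -0.855, -1.1435)–(1.95, -0.855, -1.1435)  len=0.7214
  (v3,v7,v2) [++-] → (-1.22855, 0.855, -1.1435)–(-1.95, 0.855, -1.1435)  len=0.7214
  (v2,v7,v6) [-+-] → (-1.22855, 0.855, -1.1435)–(1.95, 0.855, -1.1435)  len=3.1786
  (v6,v5,v4) [-+-] → (1.95, 0.538674, -1.1435)–(1.95, -0.855, -1.1435)  len=1.3937
  (v7,v5,v6) [++-] → (1.95, 0.538674, -1.1435)–(1.95, 0.855, -1.1435)  len=0.3163

Chained into 1 loop(s):
  loop 1: 8 segments, perimeter = 11.2200
Total perimeter = 11.220


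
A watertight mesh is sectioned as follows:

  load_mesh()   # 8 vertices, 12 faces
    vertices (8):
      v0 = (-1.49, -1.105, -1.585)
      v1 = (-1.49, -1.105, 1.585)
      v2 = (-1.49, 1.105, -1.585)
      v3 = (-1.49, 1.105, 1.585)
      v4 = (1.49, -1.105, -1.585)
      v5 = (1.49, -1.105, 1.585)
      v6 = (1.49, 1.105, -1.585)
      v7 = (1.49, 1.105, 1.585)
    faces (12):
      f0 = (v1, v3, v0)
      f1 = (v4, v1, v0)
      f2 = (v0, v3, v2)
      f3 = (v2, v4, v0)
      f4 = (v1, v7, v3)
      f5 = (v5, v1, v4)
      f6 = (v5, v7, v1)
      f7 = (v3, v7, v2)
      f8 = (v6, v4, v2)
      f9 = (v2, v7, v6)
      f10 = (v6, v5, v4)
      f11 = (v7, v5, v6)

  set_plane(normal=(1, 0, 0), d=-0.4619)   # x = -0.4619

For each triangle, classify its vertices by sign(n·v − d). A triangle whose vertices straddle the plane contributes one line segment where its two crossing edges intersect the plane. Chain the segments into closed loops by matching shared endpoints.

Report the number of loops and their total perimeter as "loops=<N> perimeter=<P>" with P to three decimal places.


loops=1 perimeter=10.760

Straddling triangles (8 of 12):
  (v4,v1,v0) [+--] → (-0.4619, -1.105, 0.49135)–(-0.4619, -1.105, -1.585)  len=2.0764
  (v2,v4,v0) [-+-] → (-0.4619, 0.34255, -1.585)–(-0.4619, -1.105, -1.585)  len=1.4475
  (v1,v7,v3) [-+-] → (-0.4619, -0.34255, 1.585)–(-0.4619, 1.105, 1.585)  len=1.4475
  (v5,v1,v4) [+-+] → (-0.4619, -1.105, 1.585)–(-0.4619, -1.105, 0.49135)  len=1.0937
  (v5,v7,v1) [++-] → (-0.4619, -0.34255, 1.585)–(-0.4619, -1.105, 1.585)  len=0.7624
  (v3,v7,v2) [-+-] → (-0.4619, 1.105, 1.585)–(-0.4619, 1.105, -0.49135)  len=2.0764
  (v6,v4,v2) [++-] → (-0.4619, 0.34255, -1.585)–(-0.4619, 1.105, -1.585)  len=0.7624
  (v2,v7,v6) [-++] → (-0.4619, 1.105, -0.49135)–(-0.4619, 1.105, -1.585)  len=1.0937

Chained into 1 loop(s):
  loop 1: 8 segments, perimeter = 10.7600
Total perimeter = 10.760


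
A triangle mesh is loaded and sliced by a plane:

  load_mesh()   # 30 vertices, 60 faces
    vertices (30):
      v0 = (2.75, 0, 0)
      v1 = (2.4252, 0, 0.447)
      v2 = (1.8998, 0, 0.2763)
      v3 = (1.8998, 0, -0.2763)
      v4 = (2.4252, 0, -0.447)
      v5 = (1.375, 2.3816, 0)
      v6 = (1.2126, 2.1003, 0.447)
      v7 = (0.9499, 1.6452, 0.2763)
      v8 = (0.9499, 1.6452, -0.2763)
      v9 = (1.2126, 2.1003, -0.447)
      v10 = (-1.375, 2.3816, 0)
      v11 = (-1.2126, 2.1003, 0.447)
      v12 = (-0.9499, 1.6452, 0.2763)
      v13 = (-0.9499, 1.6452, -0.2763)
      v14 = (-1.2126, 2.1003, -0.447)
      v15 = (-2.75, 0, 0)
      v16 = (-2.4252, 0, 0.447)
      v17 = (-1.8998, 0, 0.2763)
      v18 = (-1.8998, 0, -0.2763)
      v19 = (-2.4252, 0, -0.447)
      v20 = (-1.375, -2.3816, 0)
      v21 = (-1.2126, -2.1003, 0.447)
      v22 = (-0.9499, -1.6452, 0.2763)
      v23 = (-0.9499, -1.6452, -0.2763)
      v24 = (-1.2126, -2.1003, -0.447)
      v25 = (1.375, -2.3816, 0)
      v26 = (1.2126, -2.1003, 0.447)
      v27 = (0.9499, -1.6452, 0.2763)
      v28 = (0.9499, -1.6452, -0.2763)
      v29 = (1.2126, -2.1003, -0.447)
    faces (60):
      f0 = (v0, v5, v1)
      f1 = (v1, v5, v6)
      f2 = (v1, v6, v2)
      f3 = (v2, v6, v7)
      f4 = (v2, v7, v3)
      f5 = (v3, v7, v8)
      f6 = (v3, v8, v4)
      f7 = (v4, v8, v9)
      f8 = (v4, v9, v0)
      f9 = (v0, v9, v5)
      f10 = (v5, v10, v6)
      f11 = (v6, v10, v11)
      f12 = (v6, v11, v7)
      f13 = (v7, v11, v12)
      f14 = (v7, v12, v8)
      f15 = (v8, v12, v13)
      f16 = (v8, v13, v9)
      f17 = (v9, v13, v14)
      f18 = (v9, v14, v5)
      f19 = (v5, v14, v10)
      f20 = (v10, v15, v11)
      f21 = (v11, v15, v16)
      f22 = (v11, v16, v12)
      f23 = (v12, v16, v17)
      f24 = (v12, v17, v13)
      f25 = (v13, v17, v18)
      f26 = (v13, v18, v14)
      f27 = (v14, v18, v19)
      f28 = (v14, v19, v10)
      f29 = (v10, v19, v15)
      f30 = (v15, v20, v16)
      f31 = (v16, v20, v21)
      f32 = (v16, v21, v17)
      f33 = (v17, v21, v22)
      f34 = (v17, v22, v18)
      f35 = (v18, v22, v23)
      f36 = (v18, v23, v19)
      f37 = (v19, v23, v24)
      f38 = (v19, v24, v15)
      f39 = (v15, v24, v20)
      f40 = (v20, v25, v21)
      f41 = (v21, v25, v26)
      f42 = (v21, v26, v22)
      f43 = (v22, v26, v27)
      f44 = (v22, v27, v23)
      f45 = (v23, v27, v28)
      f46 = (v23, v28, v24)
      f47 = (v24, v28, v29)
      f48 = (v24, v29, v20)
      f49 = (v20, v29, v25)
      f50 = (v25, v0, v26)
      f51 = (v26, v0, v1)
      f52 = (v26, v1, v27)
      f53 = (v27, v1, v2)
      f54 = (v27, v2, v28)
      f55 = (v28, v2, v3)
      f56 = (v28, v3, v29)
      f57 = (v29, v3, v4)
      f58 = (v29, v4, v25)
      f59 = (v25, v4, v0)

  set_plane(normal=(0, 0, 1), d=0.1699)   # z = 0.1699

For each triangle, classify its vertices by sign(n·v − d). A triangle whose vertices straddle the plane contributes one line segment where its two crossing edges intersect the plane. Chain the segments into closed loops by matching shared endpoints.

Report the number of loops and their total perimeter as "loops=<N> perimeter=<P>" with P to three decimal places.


Straddling triangles (24 of 60):
  (v0,v5,v1) [--+] → (1.77417, 1.47638, 0.1699)–(2.62655, 0, 0.1699)  len=1.7048
  (v1,v5,v6) [+-+] → (1.77417, 1.47638, 0.1699)–(1.31327, 2.27468, 0.1699)  len=0.9218
  (v2,v7,v3) [++-] → (1.1328, 1.32843, 0.1699)–(1.8998, 0, 0.1699)  len=1.5340
  (v3,v7,v8) [-+-] → (1.1328, 1.32843, 0.1699)–(0.9499, 1.6452, 0.1699)  len=0.3658
  (v5,v10,v6) [--+] → (-0.39148, 2.27468, 0.1699)–(1.31327, 2.27468, 0.1699)  len=1.7048
  (v6,v10,v11) [+-+] → (-0.39148, 2.27468, 0.1699)–(-1.31327, 2.27468, 0.1699)  len=0.9218
  (v7,v12,v8) [++-] → (-0.584104, 1.6452, 0.1699)–(0.9499, 1.6452, 0.1699)  len=1.5340
  (v8,v12,v13) [-+-] → (-0.584104, 1.6452, 0.1699)–(-0.9499, 1.6452, 0.1699)  len=0.3658
  (v10,v15,v11) [--+] → (-2.16565, 0.798302, 0.1699)–(-1.31327, 2.27468, 0.1699)  len=1.7048
  (v11,v15,v16) [+-+] → (-2.16565, 0.798302, 0.1699)–(-2.62655, 0, 0.1699)  len=0.9218
  (v12,v17,v13) [++-] → (-1.7169, 0.316774, 0.1699)–(-0.9499, 1.6452, 0.1699)  len=1.5340
  (v13,v17,v18) [-+-] → (-1.7169, 0.316774, 0.1699)–(-1.8998, 0, 0.1699)  len=0.3658
  (v15,v20,v16) [--+] → (-1.77417, -1.47638, 0.1699)–(-2.62655, 0, 0.1699)  len=1.7048
  (v16,v20,v21) [+-+] → (-1.77417, -1.47638, 0.1699)–(-1.31327, -2.27468, 0.1699)  len=0.9218
  (v17,v22,v18) [++-] → (-1.1328, -1.32843, 0.1699)–(-1.8998, 0, 0.1699)  len=1.5340
  (v18,v22,v23) [-+-] → (-1.1328, -1.32843, 0.1699)–(-0.9499, -1.6452, 0.1699)  len=0.3658
  (v20,v25,v21) [--+] → (0.39148, -2.27468, 0.1699)–(-1.31327, -2.27468, 0.1699)  len=1.7048
  (v21,v25,v26) [+-+] → (0.39148, -2.27468, 0.1699)–(1.31327, -2.27468, 0.1699)  len=0.9218
  (v22,v27,v23) [++-] → (0.584104, -1.6452, 0.1699)–(-0.9499, -1.6452, 0.1699)  len=1.5340
  (v23,v27,v28) [-+-] → (0.584104, -1.6452, 0.1699)–(0.9499, -1.6452, 0.1699)  len=0.3658
  (v25,v0,v26) [--+] → (2.16565, -0.798302, 0.1699)–(1.31327, -2.27468, 0.1699)  len=1.7048
  (v26,v0,v1) [+-+] → (2.16565, -0.798302, 0.1699)–(2.62655, 0, 0.1699)  len=0.9218
  (v27,v2,v28) [++-] → (1.7169, -0.316774, 0.1699)–(0.9499, -1.6452, 0.1699)  len=1.5340
  (v28,v2,v3) [-+-] → (1.7169, -0.316774, 0.1699)–(1.8998, 0, 0.1699)  len=0.3658

Chained into 2 loop(s):
  loop 1: 12 segments, perimeter = 15.7594
  loop 2: 12 segments, perimeter = 11.3985
Total perimeter = 27.158

loops=2 perimeter=27.158


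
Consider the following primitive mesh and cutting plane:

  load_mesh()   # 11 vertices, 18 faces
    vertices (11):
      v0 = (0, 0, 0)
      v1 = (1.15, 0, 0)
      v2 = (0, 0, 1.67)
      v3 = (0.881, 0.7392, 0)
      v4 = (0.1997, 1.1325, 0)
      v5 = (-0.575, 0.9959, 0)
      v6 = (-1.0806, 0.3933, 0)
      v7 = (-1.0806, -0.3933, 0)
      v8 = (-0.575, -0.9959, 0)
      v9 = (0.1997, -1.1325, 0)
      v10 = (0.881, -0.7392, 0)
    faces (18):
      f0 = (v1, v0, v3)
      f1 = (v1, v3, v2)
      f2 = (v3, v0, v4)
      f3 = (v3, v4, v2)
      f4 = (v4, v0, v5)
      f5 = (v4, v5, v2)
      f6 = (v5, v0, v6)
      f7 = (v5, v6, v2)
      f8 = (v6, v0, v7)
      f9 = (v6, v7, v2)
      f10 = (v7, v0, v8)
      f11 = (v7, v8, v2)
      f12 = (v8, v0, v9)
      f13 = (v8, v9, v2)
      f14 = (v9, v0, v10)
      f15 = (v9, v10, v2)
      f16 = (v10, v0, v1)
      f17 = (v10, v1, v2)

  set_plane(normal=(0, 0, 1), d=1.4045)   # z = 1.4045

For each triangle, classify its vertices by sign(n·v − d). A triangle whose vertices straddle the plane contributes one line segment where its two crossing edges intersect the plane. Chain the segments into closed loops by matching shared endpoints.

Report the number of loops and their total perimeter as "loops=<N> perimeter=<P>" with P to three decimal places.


Straddling triangles (9 of 18):
  (v1,v3,v2) [--+] → (0.140063, 0.11752, 1.4045)–(0.182829, 0, 1.4045)  len=0.1251
  (v3,v4,v2) [--+] → (0.0317487, 0.180047, 1.4045)–(0.140063, 0.11752, 1.4045)  len=0.1251
  (v4,v5,v2) [--+] → (-0.0914147, 0.15833, 1.4045)–(0.0317487, 0.180047, 1.4045)  len=0.1251
  (v5,v6,v2) [--+] → (-0.171796, 0.0625276, 1.4045)–(-0.0914147, 0.15833, 1.4045)  len=0.1251
  (v6,v7,v2) [--+] → (-0.171796, -0.0625276, 1.4045)–(-0.171796, 0.0625276, 1.4045)  len=0.1251
  (v7,v8,v2) [--+] → (-0.0914147, -0.15833, 1.4045)–(-0.171796, -0.0625276, 1.4045)  len=0.1251
  (v8,v9,v2) [--+] → (0.0317487, -0.180047, 1.4045)–(-0.0914147, -0.15833, 1.4045)  len=0.1251
  (v9,v10,v2) [--+] → (0.140063, -0.11752, 1.4045)–(0.0317487, -0.180047, 1.4045)  len=0.1251
  (v10,v1,v2) [--+] → (0.182829, 0, 1.4045)–(0.140063, -0.11752, 1.4045)  len=0.1251

Chained into 1 loop(s):
  loop 1: 9 segments, perimeter = 1.1255
Total perimeter = 1.126

loops=1 perimeter=1.126


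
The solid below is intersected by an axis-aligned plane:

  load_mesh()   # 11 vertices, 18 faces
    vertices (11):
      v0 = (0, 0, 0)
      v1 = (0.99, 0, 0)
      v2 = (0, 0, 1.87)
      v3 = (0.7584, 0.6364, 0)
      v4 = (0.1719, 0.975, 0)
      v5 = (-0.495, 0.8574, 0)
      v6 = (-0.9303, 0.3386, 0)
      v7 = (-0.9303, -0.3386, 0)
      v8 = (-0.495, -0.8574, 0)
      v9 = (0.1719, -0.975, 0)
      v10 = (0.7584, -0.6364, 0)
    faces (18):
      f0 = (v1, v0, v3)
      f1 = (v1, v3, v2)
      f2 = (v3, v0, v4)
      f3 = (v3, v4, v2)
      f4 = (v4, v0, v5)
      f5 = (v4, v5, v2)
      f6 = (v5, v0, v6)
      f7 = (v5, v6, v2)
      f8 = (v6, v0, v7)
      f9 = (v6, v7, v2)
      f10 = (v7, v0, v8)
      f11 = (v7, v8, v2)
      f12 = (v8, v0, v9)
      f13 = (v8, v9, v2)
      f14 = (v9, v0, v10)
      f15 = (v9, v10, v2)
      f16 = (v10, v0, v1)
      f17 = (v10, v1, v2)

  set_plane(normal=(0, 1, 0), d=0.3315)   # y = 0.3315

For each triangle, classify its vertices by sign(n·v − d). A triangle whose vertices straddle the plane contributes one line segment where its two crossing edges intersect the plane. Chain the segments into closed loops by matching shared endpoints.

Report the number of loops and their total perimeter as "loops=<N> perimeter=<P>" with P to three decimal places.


loops=1 perimeter=4.920

Straddling triangles (10 of 18):
  (v1,v0,v3) [--+] → (0.39505, 0.3315, 0)–(0.86936, 0.3315, 0)  len=0.4743
  (v1,v3,v2) [-+-] → (0.86936, 0.3315, 0)–(0.39505, 0.3315, 0.895919)  len=1.0137
  (v3,v0,v4) [+-+] → (0.39505, 0.3315, 0)–(0.058446, 0.3315, 0)  len=0.3366
  (v3,v4,v2) [++-] → (0.058446, 0.3315, 1.2342)–(0.39505, 0.3315, 0.895919)  len=0.4772
  (v4,v0,v5) [+-+] → (0.058446, 0.3315, 0)–(-0.191384, 0.3315, 0)  len=0.2498
  (v4,v5,v2) [++-] → (-0.191384, 0.3315, 1.14699)–(0.058446, 0.3315, 1.2342)  len=0.2646
  (v5,v0,v6) [+-+] → (-0.191384, 0.3315, 0)–(-0.910793, 0.3315, 0)  len=0.7194
  (v5,v6,v2) [++-] → (-0.910793, 0.3315, 0.0392115)–(-0.191384, 0.3315, 1.14699)  len=1.3209
  (v6,v0,v7) [+--] → (-0.910793, 0.3315, 0)–(-0.9303, 0.3315, 0)  len=0.0195
  (v6,v7,v2) [+--] → (-0.9303, 0.3315, 0)–(-0.910793, 0.3315, 0.0392115)  len=0.0438

Chained into 1 loop(s):
  loop 1: 10 segments, perimeter = 4.9199
Total perimeter = 4.920


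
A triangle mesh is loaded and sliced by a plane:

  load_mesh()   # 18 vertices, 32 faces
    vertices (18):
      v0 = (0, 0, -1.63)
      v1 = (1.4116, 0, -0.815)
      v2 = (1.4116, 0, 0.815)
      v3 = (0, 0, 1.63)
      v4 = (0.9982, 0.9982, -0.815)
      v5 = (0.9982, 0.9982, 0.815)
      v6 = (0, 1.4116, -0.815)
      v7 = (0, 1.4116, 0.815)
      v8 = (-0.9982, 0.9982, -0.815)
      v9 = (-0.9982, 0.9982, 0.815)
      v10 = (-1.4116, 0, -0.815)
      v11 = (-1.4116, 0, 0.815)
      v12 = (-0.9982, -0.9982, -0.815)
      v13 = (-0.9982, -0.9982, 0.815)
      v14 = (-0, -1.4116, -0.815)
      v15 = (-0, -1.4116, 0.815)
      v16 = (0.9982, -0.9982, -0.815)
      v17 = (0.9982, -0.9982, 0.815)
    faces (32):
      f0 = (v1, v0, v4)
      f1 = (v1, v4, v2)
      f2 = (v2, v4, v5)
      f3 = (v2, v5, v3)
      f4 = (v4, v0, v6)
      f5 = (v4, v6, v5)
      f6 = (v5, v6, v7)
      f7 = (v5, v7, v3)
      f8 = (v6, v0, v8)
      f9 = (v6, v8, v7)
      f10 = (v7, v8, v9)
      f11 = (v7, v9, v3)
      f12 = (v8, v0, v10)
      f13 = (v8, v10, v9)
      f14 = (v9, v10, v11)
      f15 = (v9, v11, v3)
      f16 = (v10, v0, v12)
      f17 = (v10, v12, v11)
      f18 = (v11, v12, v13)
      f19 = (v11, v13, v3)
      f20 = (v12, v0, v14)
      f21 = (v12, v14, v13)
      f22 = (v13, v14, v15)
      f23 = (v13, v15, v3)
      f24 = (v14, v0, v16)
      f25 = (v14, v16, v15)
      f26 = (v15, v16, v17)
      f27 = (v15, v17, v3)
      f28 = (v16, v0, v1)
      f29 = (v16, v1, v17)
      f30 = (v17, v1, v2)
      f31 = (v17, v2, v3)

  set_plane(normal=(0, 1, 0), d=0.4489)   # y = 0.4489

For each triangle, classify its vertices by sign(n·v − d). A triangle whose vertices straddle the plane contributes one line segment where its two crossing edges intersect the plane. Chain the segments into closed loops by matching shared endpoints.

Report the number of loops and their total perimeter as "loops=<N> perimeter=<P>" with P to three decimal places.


loops=1 perimeter=8.694

Straddling triangles (12 of 32):
  (v1,v0,v4) [--+] → (0.4489, 0.4489, -1.26349)–(1.22569, 0.4489, -0.815)  len=0.8970
  (v1,v4,v2) [-+-] → (1.22569, 0.4489, -0.815)–(1.22569, 0.4489, 0.0819736)  len=0.8970
  (v2,v4,v5) [-++] → (1.22569, 0.4489, 0.0819736)–(1.22569, 0.4489, 0.815)  len=0.7330
  (v2,v5,v3) [-+-] → (1.22569, 0.4489, 0.815)–(0.4489, 0.4489, 1.26349)  len=0.8970
  (v4,v0,v6) [+-+] → (0.4489, 0.4489, -1.26349)–(0, 0.4489, -1.37082)  len=0.4616
  (v5,v7,v3) [++-] → (0, 0.4489, 1.37082)–(0.4489, 0.4489, 1.26349)  len=0.4616
  (v6,v0,v8) [+-+] → (0, 0.4489, -1.37082)–(-0.4489, 0.4489, -1.26349)  len=0.4616
  (v7,v9,v3) [++-] → (-0.4489, 0.4489, 1.26349)–(0, 0.4489, 1.37082)  len=0.4616
  (v8,v0,v10) [+--] → (-0.4489, 0.4489, -1.26349)–(-1.22569, 0.4489, -0.815)  len=0.8970
  (v8,v10,v9) [+-+] → (-1.22569, 0.4489, -0.815)–(-1.22569, 0.4489, -0.0819736)  len=0.7330
  (v9,v10,v11) [+--] → (-1.22569, 0.4489, -0.0819736)–(-1.22569, 0.4489, 0.815)  len=0.8970
  (v9,v11,v3) [+--] → (-1.22569, 0.4489, 0.815)–(-0.4489, 0.4489, 1.26349)  len=0.8970

Chained into 1 loop(s):
  loop 1: 12 segments, perimeter = 8.6941
Total perimeter = 8.694


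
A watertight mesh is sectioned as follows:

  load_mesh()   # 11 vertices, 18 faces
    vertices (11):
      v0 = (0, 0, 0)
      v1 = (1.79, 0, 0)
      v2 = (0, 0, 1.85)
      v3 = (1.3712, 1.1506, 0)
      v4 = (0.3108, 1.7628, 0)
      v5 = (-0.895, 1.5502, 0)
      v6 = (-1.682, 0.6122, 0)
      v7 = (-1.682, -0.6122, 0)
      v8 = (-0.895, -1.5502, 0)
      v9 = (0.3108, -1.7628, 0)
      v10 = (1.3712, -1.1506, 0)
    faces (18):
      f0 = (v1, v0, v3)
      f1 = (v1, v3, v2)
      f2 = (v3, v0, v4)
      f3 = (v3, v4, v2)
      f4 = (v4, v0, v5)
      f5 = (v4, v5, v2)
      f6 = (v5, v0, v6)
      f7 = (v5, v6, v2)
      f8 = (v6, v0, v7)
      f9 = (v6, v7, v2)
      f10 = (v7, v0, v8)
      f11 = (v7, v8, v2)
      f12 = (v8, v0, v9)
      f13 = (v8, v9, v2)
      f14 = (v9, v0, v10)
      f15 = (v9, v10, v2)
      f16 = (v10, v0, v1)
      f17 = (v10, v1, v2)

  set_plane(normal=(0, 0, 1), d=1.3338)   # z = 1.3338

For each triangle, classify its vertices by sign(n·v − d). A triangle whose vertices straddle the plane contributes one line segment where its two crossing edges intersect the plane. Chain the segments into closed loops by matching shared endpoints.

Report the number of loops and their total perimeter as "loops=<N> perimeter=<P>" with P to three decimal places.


Straddling triangles (9 of 18):
  (v1,v3,v2) [--+] → (0.382602, 0.321048, 1.3338)–(0.499458, 0, 1.3338)  len=0.3417
  (v3,v4,v2) [--+] → (0.0867216, 0.491869, 1.3338)–(0.382602, 0.321048, 1.3338)  len=0.3416
  (v4,v5,v2) [--+] → (-0.249729, 0.432548, 1.3338)–(0.0867216, 0.491869, 1.3338)  len=0.3416
  (v5,v6,v2) [--+] → (-0.469323, 0.17082, 1.3338)–(-0.249729, 0.432548, 1.3338)  len=0.3416
  (v6,v7,v2) [--+] → (-0.469323, -0.17082, 1.3338)–(-0.469323, 0.17082, 1.3338)  len=0.3416
  (v7,v8,v2) [--+] → (-0.249729, -0.432548, 1.3338)–(-0.469323, -0.17082, 1.3338)  len=0.3416
  (v8,v9,v2) [--+] → (0.0867216, -0.491869, 1.3338)–(-0.249729, -0.432548, 1.3338)  len=0.3416
  (v9,v10,v2) [--+] → (0.382602, -0.321048, 1.3338)–(0.0867216, -0.491869, 1.3338)  len=0.3416
  (v10,v1,v2) [--+] → (0.499458, 0, 1.3338)–(0.382602, -0.321048, 1.3338)  len=0.3417

Chained into 1 loop(s):
  loop 1: 9 segments, perimeter = 3.0748
Total perimeter = 3.075

loops=1 perimeter=3.075


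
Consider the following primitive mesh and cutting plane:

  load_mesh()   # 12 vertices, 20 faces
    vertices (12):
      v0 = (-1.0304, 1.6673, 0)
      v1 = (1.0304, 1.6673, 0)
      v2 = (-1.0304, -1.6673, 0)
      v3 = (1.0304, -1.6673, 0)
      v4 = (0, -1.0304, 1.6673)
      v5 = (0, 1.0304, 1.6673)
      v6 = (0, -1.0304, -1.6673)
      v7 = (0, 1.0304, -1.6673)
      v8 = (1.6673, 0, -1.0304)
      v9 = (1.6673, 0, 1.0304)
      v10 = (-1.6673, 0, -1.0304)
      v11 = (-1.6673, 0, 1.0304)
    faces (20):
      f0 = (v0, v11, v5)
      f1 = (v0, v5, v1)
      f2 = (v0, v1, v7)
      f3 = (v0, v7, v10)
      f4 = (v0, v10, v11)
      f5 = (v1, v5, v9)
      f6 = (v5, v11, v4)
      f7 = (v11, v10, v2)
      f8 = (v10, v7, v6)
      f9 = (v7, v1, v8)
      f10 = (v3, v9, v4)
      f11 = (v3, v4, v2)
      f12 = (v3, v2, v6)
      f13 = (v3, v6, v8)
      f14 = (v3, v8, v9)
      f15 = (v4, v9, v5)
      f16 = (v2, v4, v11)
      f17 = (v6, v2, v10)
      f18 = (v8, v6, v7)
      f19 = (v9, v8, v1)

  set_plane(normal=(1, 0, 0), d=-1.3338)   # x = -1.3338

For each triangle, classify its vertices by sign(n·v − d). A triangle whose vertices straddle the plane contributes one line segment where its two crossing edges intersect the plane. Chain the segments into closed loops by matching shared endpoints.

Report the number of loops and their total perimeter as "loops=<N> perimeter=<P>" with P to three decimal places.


loops=1 perimeter=6.561

Straddling triangles (8 of 20):
  (v0,v11,v5) [+-+] → (-1.3338, 0.873048, 0.490852)–(-1.3338, 0.206105, 1.1578)  len=0.9432
  (v0,v7,v10) [++-] → (-1.3338, 0.206105, -1.1578)–(-1.3338, 0.873048, -0.490852)  len=0.9432
  (v0,v10,v11) [+--] → (-1.3338, 0.873048, -0.490852)–(-1.3338, 0.873048, 0.490852)  len=0.9817
  (v5,v11,v4) [+-+] → (-1.3338, 0.206105, 1.1578)–(-1.3338, -0.206105, 1.1578)  len=0.4122
  (v11,v10,v2) [--+] → (-1.3338, -0.873048, -0.490852)–(-1.3338, -0.873048, 0.490852)  len=0.9817
  (v10,v7,v6) [-++] → (-1.3338, 0.206105, -1.1578)–(-1.3338, -0.206105, -1.1578)  len=0.4122
  (v2,v4,v11) [++-] → (-1.3338, -0.206105, 1.1578)–(-1.3338, -0.873048, 0.490852)  len=0.9432
  (v6,v2,v10) [++-] → (-1.3338, -0.873048, -0.490852)–(-1.3338, -0.206105, -1.1578)  len=0.9432

Chained into 1 loop(s):
  loop 1: 8 segments, perimeter = 6.5606
Total perimeter = 6.561


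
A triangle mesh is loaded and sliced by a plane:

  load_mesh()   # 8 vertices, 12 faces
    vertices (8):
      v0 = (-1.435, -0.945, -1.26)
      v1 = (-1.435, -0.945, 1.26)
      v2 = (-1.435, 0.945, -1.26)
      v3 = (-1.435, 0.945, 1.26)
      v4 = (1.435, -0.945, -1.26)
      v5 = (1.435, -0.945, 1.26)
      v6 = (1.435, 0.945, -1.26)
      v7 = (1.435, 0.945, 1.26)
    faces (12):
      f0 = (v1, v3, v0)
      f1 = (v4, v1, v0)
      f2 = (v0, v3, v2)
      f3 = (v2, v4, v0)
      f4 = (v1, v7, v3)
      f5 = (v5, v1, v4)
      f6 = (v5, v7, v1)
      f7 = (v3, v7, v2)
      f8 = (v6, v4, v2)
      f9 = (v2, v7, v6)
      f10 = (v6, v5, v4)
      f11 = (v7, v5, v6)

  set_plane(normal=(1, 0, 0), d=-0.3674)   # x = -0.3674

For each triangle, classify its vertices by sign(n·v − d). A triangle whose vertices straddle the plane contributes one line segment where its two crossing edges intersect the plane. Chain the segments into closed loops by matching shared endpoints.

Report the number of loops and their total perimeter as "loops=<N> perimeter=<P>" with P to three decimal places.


Straddling triangles (8 of 12):
  (v4,v1,v0) [+--] → (-0.3674, -0.945, 0.322595)–(-0.3674, -0.945, -1.26)  len=1.5826
  (v2,v4,v0) [-+-] → (-0.3674, 0.241946, -1.26)–(-0.3674, -0.945, -1.26)  len=1.1869
  (v1,v7,v3) [-+-] → (-0.3674, -0.241946, 1.26)–(-0.3674, 0.945, 1.26)  len=1.1869
  (v5,v1,v4) [+-+] → (-0.3674, -0.945, 1.26)–(-0.3674, -0.945, 0.322595)  len=0.9374
  (v5,v7,v1) [++-] → (-0.3674, -0.241946, 1.26)–(-0.3674, -0.945, 1.26)  len=0.7031
  (v3,v7,v2) [-+-] → (-0.3674, 0.945, 1.26)–(-0.3674, 0.945, -0.322595)  len=1.5826
  (v6,v4,v2) [++-] → (-0.3674, 0.241946, -1.26)–(-0.3674, 0.945, -1.26)  len=0.7031
  (v2,v7,v6) [-++] → (-0.3674, 0.945, -0.322595)–(-0.3674, 0.945, -1.26)  len=0.9374

Chained into 1 loop(s):
  loop 1: 8 segments, perimeter = 8.8200
Total perimeter = 8.820

loops=1 perimeter=8.820


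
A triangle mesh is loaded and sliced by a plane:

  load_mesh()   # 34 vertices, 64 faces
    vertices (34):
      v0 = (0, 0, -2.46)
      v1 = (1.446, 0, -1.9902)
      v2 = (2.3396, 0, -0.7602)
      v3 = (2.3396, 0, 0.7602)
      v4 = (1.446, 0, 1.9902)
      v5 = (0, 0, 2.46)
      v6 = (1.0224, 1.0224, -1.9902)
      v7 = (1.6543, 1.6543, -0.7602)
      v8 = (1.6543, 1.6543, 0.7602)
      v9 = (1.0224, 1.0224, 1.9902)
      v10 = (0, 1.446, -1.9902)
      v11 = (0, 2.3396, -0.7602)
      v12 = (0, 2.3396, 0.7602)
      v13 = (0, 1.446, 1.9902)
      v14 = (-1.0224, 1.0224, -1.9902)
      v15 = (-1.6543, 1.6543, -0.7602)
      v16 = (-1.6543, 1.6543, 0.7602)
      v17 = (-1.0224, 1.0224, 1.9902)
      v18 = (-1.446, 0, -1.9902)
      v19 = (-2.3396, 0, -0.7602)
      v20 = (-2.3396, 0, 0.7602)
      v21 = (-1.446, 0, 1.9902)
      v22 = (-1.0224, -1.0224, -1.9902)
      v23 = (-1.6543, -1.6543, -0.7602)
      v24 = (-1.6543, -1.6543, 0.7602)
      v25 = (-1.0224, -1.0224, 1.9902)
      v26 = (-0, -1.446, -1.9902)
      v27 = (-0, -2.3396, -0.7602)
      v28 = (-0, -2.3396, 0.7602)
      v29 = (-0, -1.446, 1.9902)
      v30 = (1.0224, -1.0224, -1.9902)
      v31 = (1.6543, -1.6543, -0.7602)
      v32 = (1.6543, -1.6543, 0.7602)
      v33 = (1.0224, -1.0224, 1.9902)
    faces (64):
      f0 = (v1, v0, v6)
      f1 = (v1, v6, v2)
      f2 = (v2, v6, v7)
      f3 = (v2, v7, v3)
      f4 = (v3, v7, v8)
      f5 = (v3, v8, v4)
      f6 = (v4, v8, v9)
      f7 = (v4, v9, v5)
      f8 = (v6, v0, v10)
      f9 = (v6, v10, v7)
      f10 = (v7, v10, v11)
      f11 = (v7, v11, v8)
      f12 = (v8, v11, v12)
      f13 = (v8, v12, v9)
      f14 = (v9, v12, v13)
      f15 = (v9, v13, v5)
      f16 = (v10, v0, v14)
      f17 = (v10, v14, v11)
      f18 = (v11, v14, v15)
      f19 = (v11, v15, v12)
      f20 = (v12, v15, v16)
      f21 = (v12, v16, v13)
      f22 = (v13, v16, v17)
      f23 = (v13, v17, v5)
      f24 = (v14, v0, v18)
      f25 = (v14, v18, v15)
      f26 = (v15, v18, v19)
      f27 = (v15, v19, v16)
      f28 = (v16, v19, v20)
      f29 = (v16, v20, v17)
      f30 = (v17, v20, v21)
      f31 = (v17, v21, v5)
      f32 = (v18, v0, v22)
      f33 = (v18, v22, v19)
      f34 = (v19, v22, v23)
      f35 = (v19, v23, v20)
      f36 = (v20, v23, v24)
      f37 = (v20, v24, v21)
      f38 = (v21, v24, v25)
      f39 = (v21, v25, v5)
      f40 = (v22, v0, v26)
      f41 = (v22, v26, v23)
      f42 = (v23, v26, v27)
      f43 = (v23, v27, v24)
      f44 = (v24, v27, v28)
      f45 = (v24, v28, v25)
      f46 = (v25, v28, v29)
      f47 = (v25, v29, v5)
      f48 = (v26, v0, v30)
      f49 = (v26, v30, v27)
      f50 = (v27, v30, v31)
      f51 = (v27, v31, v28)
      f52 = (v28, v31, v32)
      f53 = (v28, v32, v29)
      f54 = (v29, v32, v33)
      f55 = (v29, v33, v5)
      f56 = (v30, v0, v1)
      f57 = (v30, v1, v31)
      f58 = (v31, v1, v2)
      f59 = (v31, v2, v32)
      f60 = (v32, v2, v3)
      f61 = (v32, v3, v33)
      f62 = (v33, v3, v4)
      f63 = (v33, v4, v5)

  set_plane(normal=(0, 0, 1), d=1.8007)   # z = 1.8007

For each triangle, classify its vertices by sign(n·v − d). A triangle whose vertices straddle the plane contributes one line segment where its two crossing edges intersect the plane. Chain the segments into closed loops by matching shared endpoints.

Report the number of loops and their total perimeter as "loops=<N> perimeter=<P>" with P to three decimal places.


Straddling triangles (16 of 64):
  (v3,v8,v4) [--+] → (1.47809, 0.25487, 1.8007)–(1.58367, 0, 1.8007)  len=0.2759
  (v4,v8,v9) [+-+] → (1.47809, 0.25487, 1.8007)–(1.11975, 1.11975, 1.8007)  len=0.9362
  (v8,v12,v9) [--+] → (0.864884, 1.22533, 1.8007)–(1.11975, 1.11975, 1.8007)  len=0.2759
  (v9,v12,v13) [+-+] → (0.864884, 1.22533, 1.8007)–(0, 1.58367, 1.8007)  len=0.9362
  (v12,v16,v13) [--+] → (-0.25487, 1.47809, 1.8007)–(0, 1.58367, 1.8007)  len=0.2759
  (v13,v16,v17) [+-+] → (-0.25487, 1.47809, 1.8007)–(-1.11975, 1.11975, 1.8007)  len=0.9362
  (v16,v20,v17) [--+] → (-1.22533, 0.864884, 1.8007)–(-1.11975, 1.11975, 1.8007)  len=0.2759
  (v17,v20,v21) [+-+] → (-1.22533, 0.864884, 1.8007)–(-1.58367, 0, 1.8007)  len=0.9362
  (v20,v24,v21) [--+] → (-1.47809, -0.25487, 1.8007)–(-1.58367, 0, 1.8007)  len=0.2759
  (v21,v24,v25) [+-+] → (-1.47809, -0.25487, 1.8007)–(-1.11975, -1.11975, 1.8007)  len=0.9362
  (v24,v28,v25) [--+] → (-0.864884, -1.22533, 1.8007)–(-1.11975, -1.11975, 1.8007)  len=0.2759
  (v25,v28,v29) [+-+] → (-0.864884, -1.22533, 1.8007)–(0, -1.58367, 1.8007)  len=0.9362
  (v28,v32,v29) [--+] → (0.25487, -1.47809, 1.8007)–(0, -1.58367, 1.8007)  len=0.2759
  (v29,v32,v33) [+-+] → (0.25487, -1.47809, 1.8007)–(1.11975, -1.11975, 1.8007)  len=0.9362
  (v32,v3,v33) [--+] → (1.22533, -0.864884, 1.8007)–(1.11975, -1.11975, 1.8007)  len=0.2759
  (v33,v3,v4) [+-+] → (1.22533, -0.864884, 1.8007)–(1.58367, 0, 1.8007)  len=0.9362

Chained into 1 loop(s):
  loop 1: 16 segments, perimeter = 9.6964
Total perimeter = 9.696

loops=1 perimeter=9.696
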